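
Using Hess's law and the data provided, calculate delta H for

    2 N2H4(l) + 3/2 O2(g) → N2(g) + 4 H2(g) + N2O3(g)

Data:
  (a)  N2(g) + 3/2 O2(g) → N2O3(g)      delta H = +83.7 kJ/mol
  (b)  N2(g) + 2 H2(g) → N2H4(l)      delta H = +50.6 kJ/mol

(a) as written: +83.7 kJ/mol
(b) reversed and × 2: (-2)·(+50.6) = -101.2 kJ/mol
Since enthalpy is a state function, delta H = (+83.7) + (-101.2) = -17.5 kJ/mol

delta H = -17.5 kJ/mol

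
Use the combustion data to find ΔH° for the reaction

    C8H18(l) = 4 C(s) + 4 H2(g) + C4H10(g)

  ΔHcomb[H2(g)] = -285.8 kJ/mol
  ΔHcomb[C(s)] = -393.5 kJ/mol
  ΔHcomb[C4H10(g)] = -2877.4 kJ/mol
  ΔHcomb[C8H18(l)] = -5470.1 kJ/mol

Using ΔH = Σ nΔHc°(reactants) − Σ nΔHc°(products):
= [1·(-5470.1)] − [4·(-393.5) + 4·(-285.8) + 1·(-2877.4)]
= 124.5 kJ/mol

ΔH° = 124.5 kJ/mol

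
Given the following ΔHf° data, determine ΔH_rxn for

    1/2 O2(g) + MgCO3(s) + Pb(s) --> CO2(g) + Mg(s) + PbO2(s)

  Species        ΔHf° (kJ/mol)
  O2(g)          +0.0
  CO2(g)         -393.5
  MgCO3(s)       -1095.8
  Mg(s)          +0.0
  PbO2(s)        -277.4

Products: 1·(-393.5) + 1·(+0.0) + 1·(-277.4) = -670.9
Reactants: 1/2·(+0.0) + 1·(-1095.8) + 1·(+0.0) = -1095.8
ΔH_rxn = (-670.9) − (-1095.8) = 424.9 kJ/mol

ΔH_rxn = 424.9 kJ/mol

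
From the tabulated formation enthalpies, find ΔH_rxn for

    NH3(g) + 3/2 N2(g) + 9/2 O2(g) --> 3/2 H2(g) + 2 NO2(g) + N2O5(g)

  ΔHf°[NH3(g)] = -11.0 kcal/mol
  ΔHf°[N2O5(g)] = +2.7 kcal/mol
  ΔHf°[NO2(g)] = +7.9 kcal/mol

ΔH_rxn = 29.5 kcal/mol

Products: 3/2·(+0.0) + 2·(+7.9) + 1·(+2.7) = +18.5
Reactants: 1·(-11.0) + 3/2·(+0.0) + 9/2·(+0.0) = -11.0
ΔH_rxn = (+18.5) − (-11.0) = 29.5 kcal/mol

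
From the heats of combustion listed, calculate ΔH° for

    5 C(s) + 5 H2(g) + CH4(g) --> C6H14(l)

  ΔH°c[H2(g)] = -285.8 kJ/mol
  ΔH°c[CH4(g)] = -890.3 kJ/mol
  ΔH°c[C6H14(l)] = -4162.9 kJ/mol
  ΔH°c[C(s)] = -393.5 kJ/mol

ΔH° = -123.9 kJ/mol

Using ΔH = Σ nΔHc°(reactants) − Σ nΔHc°(products):
= [5·(-393.5) + 5·(-285.8) + 1·(-890.3)] − [1·(-4162.9)]
= -123.9 kJ/mol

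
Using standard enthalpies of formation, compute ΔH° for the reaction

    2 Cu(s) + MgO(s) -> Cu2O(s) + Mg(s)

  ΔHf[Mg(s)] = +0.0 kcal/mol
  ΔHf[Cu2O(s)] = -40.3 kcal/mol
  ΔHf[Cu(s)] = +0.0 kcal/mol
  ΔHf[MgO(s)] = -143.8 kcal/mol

ΔH° = 103.5 kcal/mol

Products: 1·(-40.3) + 1·(+0.0) = -40.3
Reactants: 2·(+0.0) + 1·(-143.8) = -143.8
ΔH° = (-40.3) − (-143.8) = 103.5 kcal/mol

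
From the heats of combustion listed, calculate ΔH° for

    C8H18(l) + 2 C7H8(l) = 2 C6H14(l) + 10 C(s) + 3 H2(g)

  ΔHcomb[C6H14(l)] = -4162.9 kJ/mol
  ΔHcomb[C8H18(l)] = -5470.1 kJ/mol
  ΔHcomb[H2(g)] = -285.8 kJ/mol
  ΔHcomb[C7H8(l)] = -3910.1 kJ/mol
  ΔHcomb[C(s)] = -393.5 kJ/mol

ΔH° = -172.1 kJ/mol

With combustion enthalpies, reactants minus products:
= [1·(-5470.1) + 2·(-3910.1)] − [2·(-4162.9) + 10·(-393.5) + 3·(-285.8)]
= -172.1 kJ/mol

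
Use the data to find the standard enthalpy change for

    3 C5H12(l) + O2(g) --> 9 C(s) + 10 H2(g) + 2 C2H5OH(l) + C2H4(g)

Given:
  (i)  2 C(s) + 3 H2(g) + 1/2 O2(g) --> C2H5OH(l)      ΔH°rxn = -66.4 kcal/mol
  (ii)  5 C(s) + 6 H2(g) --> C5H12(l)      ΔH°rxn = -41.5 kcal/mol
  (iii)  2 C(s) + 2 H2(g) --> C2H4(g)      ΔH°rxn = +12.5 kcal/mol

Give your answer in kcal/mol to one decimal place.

(i) × 2: (2)·(-66.4) = -132.8 kcal/mol
(ii) reversed and × 3: (-3)·(-41.5) = +124.5 kcal/mol
(iii) as written: +12.5 kcal/mol
ΔH°rxn = (-132.8) + (+124.5) + (+12.5) = 4.2 kcal/mol

ΔH°rxn = 4.2 kcal/mol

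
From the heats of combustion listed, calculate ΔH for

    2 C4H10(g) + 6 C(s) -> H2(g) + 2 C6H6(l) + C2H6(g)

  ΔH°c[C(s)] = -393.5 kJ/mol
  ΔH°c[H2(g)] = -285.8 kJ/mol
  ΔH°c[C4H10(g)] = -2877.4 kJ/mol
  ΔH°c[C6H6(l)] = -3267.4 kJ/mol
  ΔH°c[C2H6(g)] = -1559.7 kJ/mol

With combustion enthalpies, reactants minus products:
= [2·(-2877.4) + 6·(-393.5)] − [1·(-285.8) + 2·(-3267.4) + 1·(-1559.7)]
= 264.5 kJ/mol

ΔH = 264.5 kJ/mol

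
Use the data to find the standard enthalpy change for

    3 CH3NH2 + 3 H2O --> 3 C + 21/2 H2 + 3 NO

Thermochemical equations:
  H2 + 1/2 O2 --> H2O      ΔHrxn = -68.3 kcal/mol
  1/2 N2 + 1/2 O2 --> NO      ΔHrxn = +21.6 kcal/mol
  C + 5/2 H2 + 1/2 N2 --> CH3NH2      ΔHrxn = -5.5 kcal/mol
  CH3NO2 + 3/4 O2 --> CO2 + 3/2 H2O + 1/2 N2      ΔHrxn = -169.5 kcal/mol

ΔHrxn = 286.2 kcal/mol

equation 1 reversed and × 3: (-3)·(-68.3) = +204.9 kcal/mol
equation 2 × 3: (3)·(+21.6) = +64.8 kcal/mol
equation 3 reversed and × 3: (-3)·(-5.5) = +16.5 kcal/mol
equation 4: not needed.
Summing the manipulated equations, ΔHrxn = (+204.9) + (+64.8) + (+16.5) = 286.2 kcal/mol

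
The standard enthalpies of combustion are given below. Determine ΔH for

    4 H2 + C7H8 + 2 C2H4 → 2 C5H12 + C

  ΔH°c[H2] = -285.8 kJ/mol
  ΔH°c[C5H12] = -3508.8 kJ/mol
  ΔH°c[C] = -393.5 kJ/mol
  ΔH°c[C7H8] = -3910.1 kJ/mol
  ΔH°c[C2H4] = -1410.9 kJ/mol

With combustion enthalpies, reactants minus products:
= [4·(-285.8) + 1·(-3910.1) + 2·(-1410.9)] − [2·(-3508.8) + 1·(-393.5)]
= -464.0 kJ/mol

ΔH = -464.0 kJ/mol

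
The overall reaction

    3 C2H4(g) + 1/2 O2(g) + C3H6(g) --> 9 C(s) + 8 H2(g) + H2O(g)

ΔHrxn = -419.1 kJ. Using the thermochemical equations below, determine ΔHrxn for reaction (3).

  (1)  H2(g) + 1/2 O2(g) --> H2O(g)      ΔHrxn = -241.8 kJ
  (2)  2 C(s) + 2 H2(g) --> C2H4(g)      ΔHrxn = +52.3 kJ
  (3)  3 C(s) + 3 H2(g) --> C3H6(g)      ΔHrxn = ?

ΔHrxn = 20.4 kJ

(1) as written: -241.8 kJ
(2) reversed and × 3: (-3)·(+52.3) = -156.9 kJ
(3) reversed: contributes −x
-419.1 = (-241.8) + (-156.9) − x
x = (-419.1 − (-398.7)) / (-1) = 20.4 kJ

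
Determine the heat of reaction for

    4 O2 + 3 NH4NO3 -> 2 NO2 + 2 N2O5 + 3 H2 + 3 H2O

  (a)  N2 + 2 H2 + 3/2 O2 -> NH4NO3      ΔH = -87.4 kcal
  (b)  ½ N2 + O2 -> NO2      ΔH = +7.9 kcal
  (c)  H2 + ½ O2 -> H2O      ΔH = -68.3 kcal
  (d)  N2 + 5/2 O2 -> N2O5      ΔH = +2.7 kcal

(a) reversed and × 3 (reverse to put NH4NO3 on the reactant side; scale by 3 for the 3 NH4NO3): (-3)·(-87.4) = +262.2 kcal
(b) × 2 (scale by 2 for the 2 NO2): (2)·(+7.9) = +15.8 kcal
(c) × 3 (scale by 3 for the 3 H2O): (3)·(-68.3) = -204.9 kcal
(d) × 2 (scale by 2 for the 2 N2O5): (2)·(+2.7) = +5.4 kcal
ΔH = (+262.2) + (+15.8) + (-204.9) + (+5.4) = 78.5 kcal

ΔH = 78.5 kcal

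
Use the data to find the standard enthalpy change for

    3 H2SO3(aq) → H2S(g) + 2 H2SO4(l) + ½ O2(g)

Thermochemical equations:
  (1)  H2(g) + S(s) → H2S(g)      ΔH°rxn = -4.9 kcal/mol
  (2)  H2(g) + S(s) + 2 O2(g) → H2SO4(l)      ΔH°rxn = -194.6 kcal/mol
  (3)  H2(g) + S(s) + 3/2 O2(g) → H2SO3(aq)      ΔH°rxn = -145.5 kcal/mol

(1) as written: -4.9 kcal/mol
(2) × 2: (2)·(-194.6) = -389.2 kcal/mol
(3) reversed and × 3: (-3)·(-145.5) = +436.5 kcal/mol
Since enthalpy is a state function, ΔH°rxn = (1)·(-4.9) + (2)·(-194.6) + (-3)·(-145.5) = 42.4 kcal/mol

ΔH°rxn = 42.4 kcal/mol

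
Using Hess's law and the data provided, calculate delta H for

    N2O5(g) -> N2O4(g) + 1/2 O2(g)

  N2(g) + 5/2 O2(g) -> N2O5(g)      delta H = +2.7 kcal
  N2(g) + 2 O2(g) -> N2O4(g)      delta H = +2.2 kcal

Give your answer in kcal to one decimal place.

delta H = -0.5 kcal

equation 1 reversed: -2.7 kcal
equation 2 as written: +2.2 kcal
delta H = (-1)·(+2.7) + (1)·(+2.2) = -0.5 kcal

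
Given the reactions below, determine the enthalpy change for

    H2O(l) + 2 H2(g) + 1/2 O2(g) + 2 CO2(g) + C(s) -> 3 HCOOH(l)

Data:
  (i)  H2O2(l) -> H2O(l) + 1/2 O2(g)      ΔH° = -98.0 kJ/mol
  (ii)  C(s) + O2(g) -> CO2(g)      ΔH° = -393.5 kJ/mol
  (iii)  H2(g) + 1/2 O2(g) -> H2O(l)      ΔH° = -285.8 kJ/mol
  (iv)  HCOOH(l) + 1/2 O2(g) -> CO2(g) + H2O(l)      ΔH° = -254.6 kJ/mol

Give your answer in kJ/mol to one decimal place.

(i): not needed.
(ii) as written: -393.5 kJ/mol
(iii) × 2: (2)·(-285.8) = -571.6 kJ/mol
(iv) reversed and × 3: (-3)·(-254.6) = +763.8 kJ/mol
ΔH° = (1)·(-393.5) + (2)·(-285.8) + (-3)·(-254.6) = -201.3 kJ/mol

ΔH° = -201.3 kJ/mol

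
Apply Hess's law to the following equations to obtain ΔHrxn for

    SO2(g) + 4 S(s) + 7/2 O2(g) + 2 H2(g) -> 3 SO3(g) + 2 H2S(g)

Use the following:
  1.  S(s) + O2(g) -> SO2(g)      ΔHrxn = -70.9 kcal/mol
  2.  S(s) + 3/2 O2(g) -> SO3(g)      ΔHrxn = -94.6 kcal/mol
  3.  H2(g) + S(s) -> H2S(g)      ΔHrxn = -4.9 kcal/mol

eq. 1 reversed (reverse to put SO2(g) on the reactant side): +70.9 kcal/mol
eq. 2 × 3 (scale by 3 for the 3 SO3(g)): (3)·(-94.6) = -283.8 kcal/mol
eq. 3 × 2 (scale by 2 for the 2 H2S(g)): (2)·(-4.9) = -9.8 kcal/mol
ΔHrxn = (-1)·(-70.9) + (3)·(-94.6) + (2)·(-4.9) = -222.7 kcal/mol

ΔHrxn = -222.7 kcal/mol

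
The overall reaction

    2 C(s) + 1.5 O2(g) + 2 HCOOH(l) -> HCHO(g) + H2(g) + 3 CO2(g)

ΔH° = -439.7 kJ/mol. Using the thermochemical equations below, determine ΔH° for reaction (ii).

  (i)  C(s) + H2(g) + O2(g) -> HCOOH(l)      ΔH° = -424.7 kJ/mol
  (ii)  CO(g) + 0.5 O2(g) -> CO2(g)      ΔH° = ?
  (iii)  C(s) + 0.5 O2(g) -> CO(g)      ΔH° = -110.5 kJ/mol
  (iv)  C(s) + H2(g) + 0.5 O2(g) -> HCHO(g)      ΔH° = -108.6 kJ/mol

ΔH° = -283.0 kJ/mol

(i) reversed and × 2 (HCOOH(l) must end up as a reactant; ×2 to match 2 HCOOH(l) in the target): (-2)·(-424.7) = +849.4 kJ/mol
(ii) × 3 (scale by 3 for the 3 CO2(g)): contributes 3·x
(iii) × 3: (3)·(-110.5) = -331.5 kJ/mol
(iv) as written (HCHO(g) already on the product side): -108.6 kJ/mol
-439.7 = (+849.4) + (-331.5) + (-108.6) + 3·x
x = (-439.7 − (+409.3)) / (3) = -283.0 kJ/mol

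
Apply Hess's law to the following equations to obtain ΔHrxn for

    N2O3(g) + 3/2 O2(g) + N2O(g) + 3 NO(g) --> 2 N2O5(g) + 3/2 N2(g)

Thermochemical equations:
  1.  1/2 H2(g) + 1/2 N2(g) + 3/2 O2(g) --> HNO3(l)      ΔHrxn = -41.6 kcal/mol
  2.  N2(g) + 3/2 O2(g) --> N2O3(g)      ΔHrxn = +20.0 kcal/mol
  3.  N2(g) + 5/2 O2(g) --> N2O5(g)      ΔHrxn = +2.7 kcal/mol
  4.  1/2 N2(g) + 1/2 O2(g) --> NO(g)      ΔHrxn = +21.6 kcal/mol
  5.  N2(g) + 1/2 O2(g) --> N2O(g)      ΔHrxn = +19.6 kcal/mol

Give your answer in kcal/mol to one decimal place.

eq. 1: not needed.
eq. 2 reversed: -20.0 kcal/mol
eq. 3 × 2: (2)·(+2.7) = +5.4 kcal/mol
eq. 4 reversed and × 3: (-3)·(+21.6) = -64.8 kcal/mol
eq. 5 reversed: -19.6 kcal/mol
Combining the equations, ΔHrxn = (-20.0) + (+5.4) + (-64.8) + (-19.6) = -99.0 kcal/mol

ΔHrxn = -99.0 kcal/mol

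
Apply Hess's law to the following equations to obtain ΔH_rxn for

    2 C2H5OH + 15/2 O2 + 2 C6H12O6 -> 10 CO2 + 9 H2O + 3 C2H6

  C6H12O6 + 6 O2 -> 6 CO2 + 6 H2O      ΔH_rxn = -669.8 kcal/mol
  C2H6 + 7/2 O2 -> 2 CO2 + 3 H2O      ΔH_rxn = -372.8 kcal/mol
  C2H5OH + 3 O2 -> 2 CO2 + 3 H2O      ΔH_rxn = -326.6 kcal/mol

equation 1 × 2 (×2 to match 2 C6H12O6 in the target): (2)·(-669.8) = -1339.6 kcal/mol
equation 2 reversed and × 3 (C2H6 must end up as a product; scale by 3 for the 3 C2H6): (-3)·(-372.8) = +1118.4 kcal/mol
equation 3 × 2 (×2 to match 2 C2H5OH in the target): (2)·(-326.6) = -653.2 kcal/mol
By Hess's law, ΔH_rxn = (2)·(-669.8) + (-3)·(-372.8) + (2)·(-326.6) = -874.4 kcal/mol

ΔH_rxn = -874.4 kcal/mol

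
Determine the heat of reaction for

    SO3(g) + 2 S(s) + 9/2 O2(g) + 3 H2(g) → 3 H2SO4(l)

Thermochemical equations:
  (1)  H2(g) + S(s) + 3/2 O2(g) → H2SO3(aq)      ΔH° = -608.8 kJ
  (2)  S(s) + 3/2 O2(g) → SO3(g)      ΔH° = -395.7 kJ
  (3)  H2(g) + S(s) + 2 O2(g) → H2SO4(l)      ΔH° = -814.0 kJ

ΔH° = -2046.3 kJ

(1): not needed (H2SO3(aq) appears nowhere else).
(2) reversed (reverse to put SO3(g) on the reactant side): +395.7 kJ
(3) × 3 (×3 to match 3 H2SO4(l) in the target): (3)·(-814.0) = -2442.0 kJ
Summing the manipulated equations, ΔH° = (+395.7) + (-2442.0) = -2046.3 kJ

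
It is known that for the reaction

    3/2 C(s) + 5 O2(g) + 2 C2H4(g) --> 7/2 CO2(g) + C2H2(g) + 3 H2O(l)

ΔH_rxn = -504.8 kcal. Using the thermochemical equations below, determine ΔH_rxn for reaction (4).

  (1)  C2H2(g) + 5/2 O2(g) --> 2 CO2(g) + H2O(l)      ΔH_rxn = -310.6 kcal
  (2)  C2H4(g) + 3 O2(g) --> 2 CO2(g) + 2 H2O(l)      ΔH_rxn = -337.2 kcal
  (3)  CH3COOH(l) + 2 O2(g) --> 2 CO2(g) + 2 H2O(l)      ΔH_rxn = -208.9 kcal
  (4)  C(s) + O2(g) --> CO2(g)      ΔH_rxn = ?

ΔH_rxn = -94.0 kcal

(1) reversed (C2H2(g) must end up as a product): +310.6 kcal
(2) × 2 (scale by 2 for the 2 C2H4(g)): (2)·(-337.2) = -674.4 kcal
(3): not needed (CH3COOH(l) appears nowhere else).
(4) × 3/2 (×3/2 to match 3/2 C(s) in the target): contributes 3/2·x
-504.8 = (+310.6) + (-674.4) + 3/2·x
x = (-504.8 − (-363.8)) / (3/2) = -94.0 kcal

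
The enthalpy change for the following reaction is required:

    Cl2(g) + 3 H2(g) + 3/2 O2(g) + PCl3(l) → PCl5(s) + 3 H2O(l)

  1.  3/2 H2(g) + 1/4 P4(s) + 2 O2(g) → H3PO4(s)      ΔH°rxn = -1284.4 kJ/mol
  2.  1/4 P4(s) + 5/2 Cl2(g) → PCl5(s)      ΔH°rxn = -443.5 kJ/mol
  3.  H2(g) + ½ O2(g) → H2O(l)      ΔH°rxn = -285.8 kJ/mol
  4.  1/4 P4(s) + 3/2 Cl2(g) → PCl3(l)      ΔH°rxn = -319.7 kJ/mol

ΔH°rxn = -981.2 kJ/mol

eq. 1: not needed (H3PO4(s) appears nowhere else).
eq. 2 as written (PCl5(s) already on the product side): -443.5 kJ/mol
eq. 3 × 3 (×3 to match 3 H2O(l) in the target): (3)·(-285.8) = -857.4 kJ/mol
eq. 4 reversed (PCl3(l) must end up as a reactant): +319.7 kJ/mol
ΔH°rxn = (1)·(-443.5) + (3)·(-285.8) + (-1)·(-319.7) = -981.2 kJ/mol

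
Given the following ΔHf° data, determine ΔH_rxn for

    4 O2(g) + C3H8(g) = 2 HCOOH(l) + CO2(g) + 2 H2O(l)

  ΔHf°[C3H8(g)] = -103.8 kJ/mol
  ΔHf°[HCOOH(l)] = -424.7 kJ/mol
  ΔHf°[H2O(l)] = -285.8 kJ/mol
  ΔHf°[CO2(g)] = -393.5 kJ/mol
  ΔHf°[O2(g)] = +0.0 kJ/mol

ΔH°rxn = Σ nΔHf°(products) − Σ nΔHf°(reactants).
Products: 2·(-424.7) + 1·(-393.5) + 2·(-285.8) = -1814.5
Reactants: 4·(+0.0) + 1·(-103.8) = -103.8
ΔH_rxn = (-1814.5) − (-103.8) = -1710.7 kJ/mol

ΔH_rxn = -1710.7 kJ/mol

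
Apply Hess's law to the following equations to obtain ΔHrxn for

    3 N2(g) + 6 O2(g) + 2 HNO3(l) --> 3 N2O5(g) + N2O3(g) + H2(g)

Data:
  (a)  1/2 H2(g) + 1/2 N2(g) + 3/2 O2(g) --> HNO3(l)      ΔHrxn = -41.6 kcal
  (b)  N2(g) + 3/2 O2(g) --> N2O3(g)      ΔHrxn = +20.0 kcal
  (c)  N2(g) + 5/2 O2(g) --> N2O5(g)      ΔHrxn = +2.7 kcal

(a) reversed and × 2: (-2)·(-41.6) = +83.2 kcal
(b) as written: +20.0 kcal
(c) × 3: (3)·(+2.7) = +8.1 kcal
Summing the manipulated equations, ΔHrxn = (+83.2) + (+20.0) + (+8.1) = 111.3 kcal

ΔHrxn = 111.3 kcal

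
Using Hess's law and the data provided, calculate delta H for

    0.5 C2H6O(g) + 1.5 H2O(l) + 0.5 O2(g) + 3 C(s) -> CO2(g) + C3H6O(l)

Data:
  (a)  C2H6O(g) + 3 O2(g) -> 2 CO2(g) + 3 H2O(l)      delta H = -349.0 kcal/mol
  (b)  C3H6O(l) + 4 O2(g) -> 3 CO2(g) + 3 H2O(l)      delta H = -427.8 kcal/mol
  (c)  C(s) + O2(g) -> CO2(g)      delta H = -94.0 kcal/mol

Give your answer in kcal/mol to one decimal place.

(a) × 1/2 (×1/2 to match 1/2 C2H6O(g) in the target): (1/2)·(-349.0) = -174.5 kcal/mol
(b) reversed (reverse to put C3H6O(l) on the product side): +427.8 kcal/mol
(c) × 3 (scale by 3 for the 3 C(s)): (3)·(-94.0) = -282.0 kcal/mol
delta H = (-174.5) + (+427.8) + (-282.0) = -28.7 kcal/mol

delta H = -28.7 kcal/mol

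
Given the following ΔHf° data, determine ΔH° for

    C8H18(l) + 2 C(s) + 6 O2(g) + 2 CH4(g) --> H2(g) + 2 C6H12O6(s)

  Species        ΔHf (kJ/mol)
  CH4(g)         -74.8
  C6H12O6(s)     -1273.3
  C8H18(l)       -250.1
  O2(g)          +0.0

ΔH° = -2146.9 kJ/mol

Products: 1·(+0.0) + 2·(-1273.3) = -2546.6
Reactants: 1·(-250.1) + 2·(+0.0) + 6·(+0.0) + 2·(-74.8) = -399.7
ΔH° = (-2546.6) − (-399.7) = -2146.9 kJ/mol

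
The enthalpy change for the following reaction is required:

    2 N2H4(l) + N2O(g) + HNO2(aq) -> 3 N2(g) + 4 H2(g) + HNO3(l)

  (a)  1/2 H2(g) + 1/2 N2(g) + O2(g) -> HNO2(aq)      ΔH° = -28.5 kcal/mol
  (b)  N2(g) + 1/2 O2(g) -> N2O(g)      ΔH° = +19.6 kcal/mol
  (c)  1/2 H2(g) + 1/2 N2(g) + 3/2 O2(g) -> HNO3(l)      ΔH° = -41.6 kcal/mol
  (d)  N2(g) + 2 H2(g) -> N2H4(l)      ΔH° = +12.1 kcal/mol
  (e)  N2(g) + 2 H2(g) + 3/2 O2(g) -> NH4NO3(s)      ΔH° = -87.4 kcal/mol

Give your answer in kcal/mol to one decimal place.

ΔH° = -56.9 kcal/mol

(a) reversed: +28.5 kcal/mol
(b) reversed: -19.6 kcal/mol
(c) as written: -41.6 kcal/mol
(d) reversed and × 2: (-2)·(+12.1) = -24.2 kcal/mol
(e): not needed.
ΔH° = (-1)·(-28.5) + (-1)·(+19.6) + (1)·(-41.6) + (-2)·(+12.1) = -56.9 kcal/mol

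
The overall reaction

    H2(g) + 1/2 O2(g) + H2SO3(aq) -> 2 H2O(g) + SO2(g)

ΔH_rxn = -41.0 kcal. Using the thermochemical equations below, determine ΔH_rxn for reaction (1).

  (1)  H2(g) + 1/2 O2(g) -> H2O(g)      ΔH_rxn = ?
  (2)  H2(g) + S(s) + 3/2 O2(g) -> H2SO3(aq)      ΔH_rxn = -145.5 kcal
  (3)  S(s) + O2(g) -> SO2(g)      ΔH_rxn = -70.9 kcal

(1) × 2 (scale by 2 for the 2 H2O(g)): contributes 2·x
(2) reversed (reverse to put H2SO3(aq) on the reactant side): +145.5 kcal
(3) as written (SO2(g) already on the product side): -70.9 kcal
-41.0 = (+145.5) + (-70.9) + 2·x
x = (-41.0 − (+74.6)) / (2) = -57.8 kcal

ΔH_rxn = -57.8 kcal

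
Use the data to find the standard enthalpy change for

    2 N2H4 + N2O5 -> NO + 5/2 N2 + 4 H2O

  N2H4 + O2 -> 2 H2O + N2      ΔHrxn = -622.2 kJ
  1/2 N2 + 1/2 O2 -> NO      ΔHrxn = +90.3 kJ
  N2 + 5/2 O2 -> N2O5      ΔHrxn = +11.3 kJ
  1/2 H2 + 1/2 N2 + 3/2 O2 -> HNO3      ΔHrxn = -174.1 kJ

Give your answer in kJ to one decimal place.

ΔHrxn = -1165.4 kJ

equation 1 × 2: (2)·(-622.2) = -1244.4 kJ
equation 2 as written: +90.3 kJ
equation 3 reversed: -11.3 kJ
equation 4: not needed.
Since enthalpy is a state function, ΔHrxn = (2)·(-622.2) + (1)·(+90.3) + (-1)·(+11.3) = -1165.4 kJ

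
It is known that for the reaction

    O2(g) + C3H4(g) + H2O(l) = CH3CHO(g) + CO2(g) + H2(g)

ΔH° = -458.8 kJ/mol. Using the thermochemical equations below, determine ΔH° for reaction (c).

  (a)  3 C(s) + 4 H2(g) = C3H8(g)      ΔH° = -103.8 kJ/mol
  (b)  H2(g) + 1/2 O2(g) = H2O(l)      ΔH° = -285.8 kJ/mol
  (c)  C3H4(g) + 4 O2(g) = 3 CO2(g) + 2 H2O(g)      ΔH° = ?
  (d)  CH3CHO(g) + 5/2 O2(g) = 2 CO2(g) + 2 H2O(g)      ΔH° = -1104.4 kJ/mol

ΔH° = -1849.0 kJ/mol

(a): not needed (C(s) appears nowhere else).
(b) reversed (H2O(l) must end up as a reactant): +285.8 kJ/mol
(c) as written (C3H4(g) already on the reactant side): contributes x
(d) reversed (reverse to put CH3CHO(g) on the product side): +1104.4 kJ/mol
-458.8 = (+285.8) + (+1104.4) + x
x = (-458.8 − (+1390.2)) / (1) = -1849.0 kJ/mol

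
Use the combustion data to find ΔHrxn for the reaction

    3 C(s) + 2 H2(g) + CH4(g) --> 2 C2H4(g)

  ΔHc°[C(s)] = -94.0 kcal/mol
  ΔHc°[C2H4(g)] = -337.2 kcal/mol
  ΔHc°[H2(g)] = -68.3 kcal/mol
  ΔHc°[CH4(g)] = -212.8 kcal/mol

Using ΔH = Σ nΔHc°(reactants) − Σ nΔHc°(products):
= [3·(-94.0) + 2·(-68.3) + 1·(-212.8)] − [2·(-337.2)]
= 43.0 kcal/mol

ΔHrxn = 43.0 kcal/mol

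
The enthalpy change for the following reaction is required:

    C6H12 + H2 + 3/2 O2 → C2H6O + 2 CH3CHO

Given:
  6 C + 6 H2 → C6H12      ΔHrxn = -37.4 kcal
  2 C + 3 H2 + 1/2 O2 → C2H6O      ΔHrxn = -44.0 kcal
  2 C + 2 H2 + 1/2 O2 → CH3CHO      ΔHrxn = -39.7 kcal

equation 1 reversed (reverse to put C6H12 on the reactant side): +37.4 kcal
equation 2 as written (C2H6O already on the product side): -44.0 kcal
equation 3 × 2 (scale by 2 for the 2 CH3CHO): (2)·(-39.7) = -79.4 kcal
ΔHrxn = (-1)·(-37.4) + (1)·(-44.0) + (2)·(-39.7) = -86.0 kcal

ΔHrxn = -86.0 kcal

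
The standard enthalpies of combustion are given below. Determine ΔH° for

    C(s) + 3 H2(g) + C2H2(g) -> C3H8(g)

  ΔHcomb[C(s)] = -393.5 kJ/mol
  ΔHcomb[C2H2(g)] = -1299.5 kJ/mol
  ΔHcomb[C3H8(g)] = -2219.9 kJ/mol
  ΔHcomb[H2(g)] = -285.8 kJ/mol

ΔH° = -330.5 kJ/mol

With combustion enthalpies, reactants minus products:
= [1·(-393.5) + 3·(-285.8) + 1·(-1299.5)] − [1·(-2219.9)]
= -330.5 kJ/mol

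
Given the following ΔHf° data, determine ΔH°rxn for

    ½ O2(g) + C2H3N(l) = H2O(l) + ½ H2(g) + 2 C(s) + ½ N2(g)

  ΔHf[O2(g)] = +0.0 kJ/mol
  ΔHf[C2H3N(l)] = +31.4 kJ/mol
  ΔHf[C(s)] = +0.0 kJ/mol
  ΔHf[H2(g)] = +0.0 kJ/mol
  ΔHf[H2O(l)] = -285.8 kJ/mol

ΔH°rxn = -317.2 kJ/mol

ΔH°rxn = Σ nΔHf°(products) − Σ nΔHf°(reactants).
Products: 1·(-285.8) + 1/2·(+0.0) + 2·(+0.0) + 1/2·(+0.0) = -285.8
Reactants: 1/2·(+0.0) + 1·(+31.4) = +31.4
ΔH°rxn = (-285.8) − (+31.4) = -317.2 kJ/mol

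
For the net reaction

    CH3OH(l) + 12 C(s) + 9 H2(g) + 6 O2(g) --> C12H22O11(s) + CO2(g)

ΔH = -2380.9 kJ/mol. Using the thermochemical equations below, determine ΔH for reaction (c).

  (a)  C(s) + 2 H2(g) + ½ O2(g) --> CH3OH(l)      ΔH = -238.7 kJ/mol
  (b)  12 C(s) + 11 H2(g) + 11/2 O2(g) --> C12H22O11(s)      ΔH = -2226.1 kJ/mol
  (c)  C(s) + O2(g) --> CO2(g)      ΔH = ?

ΔH = -393.5 kJ/mol

(a) reversed: +238.7 kJ/mol
(b) as written: -2226.1 kJ/mol
(c) as written: contributes x
-2380.9 = (+238.7) + (-2226.1) + x
x = (-2380.9 − (-1987.4)) / (1) = -393.5 kJ/mol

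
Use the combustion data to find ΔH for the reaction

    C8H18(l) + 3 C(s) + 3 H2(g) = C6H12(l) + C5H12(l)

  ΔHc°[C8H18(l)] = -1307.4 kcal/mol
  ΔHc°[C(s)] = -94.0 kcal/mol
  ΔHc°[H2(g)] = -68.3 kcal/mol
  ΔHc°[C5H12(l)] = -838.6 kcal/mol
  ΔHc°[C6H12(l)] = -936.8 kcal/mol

Using ΔH = Σ nΔHc°(reactants) − Σ nΔHc°(products):
= [1·(-1307.4) + 3·(-94.0) + 3·(-68.3)] − [1·(-936.8) + 1·(-838.6)]
= -18.9 kcal/mol

ΔH = -18.9 kcal/mol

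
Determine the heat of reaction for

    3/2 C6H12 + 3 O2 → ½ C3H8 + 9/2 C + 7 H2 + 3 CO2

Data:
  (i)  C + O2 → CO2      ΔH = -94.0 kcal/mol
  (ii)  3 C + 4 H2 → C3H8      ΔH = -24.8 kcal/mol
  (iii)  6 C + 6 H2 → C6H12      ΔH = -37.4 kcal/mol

ΔH = -238.3 kcal/mol

(i) × 3: (3)·(-94.0) = -282.0 kcal/mol
(ii) × 1/2: (1/2)·(-24.8) = -12.4 kcal/mol
(iii) reversed and × 3/2: (-3/2)·(-37.4) = +56.1 kcal/mol
Summing the manipulated equations, ΔH = (-282.0) + (-12.4) + (+56.1) = -238.3 kcal/mol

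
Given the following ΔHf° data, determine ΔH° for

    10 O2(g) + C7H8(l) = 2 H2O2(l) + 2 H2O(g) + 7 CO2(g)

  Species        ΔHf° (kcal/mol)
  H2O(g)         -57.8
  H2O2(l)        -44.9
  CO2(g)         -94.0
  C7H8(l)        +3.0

Products: 2·(-44.9) + 2·(-57.8) + 7·(-94.0) = -863.4
Reactants: 10·(+0.0) + 1·(+3.0) = +3.0
ΔH° = (-863.4) − (+3.0) = -866.4 kcal/mol

ΔH° = -866.4 kcal/mol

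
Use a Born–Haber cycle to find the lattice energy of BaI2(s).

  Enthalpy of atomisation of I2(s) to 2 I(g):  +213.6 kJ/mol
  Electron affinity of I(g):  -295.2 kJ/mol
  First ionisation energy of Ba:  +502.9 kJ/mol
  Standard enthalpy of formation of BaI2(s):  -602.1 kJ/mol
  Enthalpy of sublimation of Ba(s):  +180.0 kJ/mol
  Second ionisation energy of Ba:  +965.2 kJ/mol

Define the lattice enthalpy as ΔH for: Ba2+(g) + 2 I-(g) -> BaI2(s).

ΔHf° = 1·ΔHsub + 1·(ΣIE) + 1·D(I2) + 2·EA + U
-602.1 = 1·(+180.0) + 1·(+1468.1) + 1·(+213.6) + 2·(-295.2) + U
U = -602.1 − (+1271.3) = -1873.4 kJ/mol

U = -1873.4 kJ/mol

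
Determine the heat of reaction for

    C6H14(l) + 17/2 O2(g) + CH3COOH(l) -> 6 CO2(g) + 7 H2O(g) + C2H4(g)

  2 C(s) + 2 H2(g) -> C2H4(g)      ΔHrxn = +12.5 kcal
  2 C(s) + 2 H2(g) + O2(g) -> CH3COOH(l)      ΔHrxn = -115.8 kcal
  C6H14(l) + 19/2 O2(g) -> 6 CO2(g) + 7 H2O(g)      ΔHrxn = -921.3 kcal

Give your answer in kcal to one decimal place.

ΔHrxn = -793.0 kcal

equation 1 as written (C2H4(g) already on the product side): +12.5 kcal
equation 2 reversed (reverse to put CH3COOH(l) on the reactant side): +115.8 kcal
equation 3 as written (C6H14(l) already on the reactant side): -921.3 kcal
Summing the manipulated equations, ΔHrxn = (+12.5) + (+115.8) + (-921.3) = -793.0 kcal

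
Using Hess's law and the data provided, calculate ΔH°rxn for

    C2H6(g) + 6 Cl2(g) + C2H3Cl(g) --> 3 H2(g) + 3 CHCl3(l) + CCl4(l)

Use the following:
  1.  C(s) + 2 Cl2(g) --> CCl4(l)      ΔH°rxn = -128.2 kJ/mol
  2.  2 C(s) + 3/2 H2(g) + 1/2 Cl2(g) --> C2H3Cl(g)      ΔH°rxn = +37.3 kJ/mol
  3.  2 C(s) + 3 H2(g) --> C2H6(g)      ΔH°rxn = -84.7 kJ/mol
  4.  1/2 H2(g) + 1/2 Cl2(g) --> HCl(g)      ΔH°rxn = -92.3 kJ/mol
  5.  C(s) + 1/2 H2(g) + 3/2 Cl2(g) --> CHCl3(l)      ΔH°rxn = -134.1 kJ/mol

ΔH°rxn = -483.1 kJ/mol

eq. 1 as written (CCl4(l) already on the product side): -128.2 kJ/mol
eq. 2 reversed (reverse to put C2H3Cl(g) on the reactant side): -37.3 kJ/mol
eq. 3 reversed (C2H6(g) must end up as a reactant): +84.7 kJ/mol
eq. 4: not needed (HCl(g) appears nowhere else).
eq. 5 × 3 (scale by 3 for the 3 CHCl3(l)): (3)·(-134.1) = -402.3 kJ/mol
ΔH°rxn = (-128.2) + (-37.3) + (+84.7) + (-402.3) = -483.1 kJ/mol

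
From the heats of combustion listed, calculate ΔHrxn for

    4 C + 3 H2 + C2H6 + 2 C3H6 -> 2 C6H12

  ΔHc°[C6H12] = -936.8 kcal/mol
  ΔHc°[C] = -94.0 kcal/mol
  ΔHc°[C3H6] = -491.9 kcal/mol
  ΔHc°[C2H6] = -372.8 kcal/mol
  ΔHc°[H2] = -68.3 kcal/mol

ΔHrxn = -63.9 kcal/mol

With combustion enthalpies, reactants minus products:
= [4·(-94.0) + 3·(-68.3) + 1·(-372.8) + 2·(-491.9)] − [2·(-936.8)]
= -63.9 kcal/mol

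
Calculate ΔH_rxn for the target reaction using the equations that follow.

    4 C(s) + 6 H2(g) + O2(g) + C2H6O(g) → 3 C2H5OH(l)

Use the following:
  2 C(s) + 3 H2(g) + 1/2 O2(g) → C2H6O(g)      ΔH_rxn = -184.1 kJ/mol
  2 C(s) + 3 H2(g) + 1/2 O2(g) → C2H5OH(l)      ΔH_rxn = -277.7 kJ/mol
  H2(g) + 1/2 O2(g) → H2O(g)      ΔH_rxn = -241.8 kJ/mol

ΔH_rxn = -649.0 kJ/mol

equation 1 reversed (C2H6O(g) must end up as a reactant): +184.1 kJ/mol
equation 2 × 3 (×3 to match 3 C2H5OH(l) in the target): (3)·(-277.7) = -833.1 kJ/mol
equation 3: not needed (H2O(g) appears nowhere else).
Combining the equations, ΔH_rxn = (-1)·(-184.1) + (3)·(-277.7) = -649.0 kJ/mol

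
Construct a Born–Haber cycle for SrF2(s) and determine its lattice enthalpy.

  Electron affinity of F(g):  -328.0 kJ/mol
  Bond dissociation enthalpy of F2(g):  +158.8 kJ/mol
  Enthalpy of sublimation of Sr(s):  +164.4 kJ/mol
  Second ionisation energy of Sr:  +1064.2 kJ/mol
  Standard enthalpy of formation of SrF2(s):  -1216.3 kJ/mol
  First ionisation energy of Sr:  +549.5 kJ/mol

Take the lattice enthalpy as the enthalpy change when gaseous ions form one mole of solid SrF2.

ΔHf° = 1·ΔHsub + 1·(ΣIE) + 1·D(F2) + 2·EA + U
-1216.3 = 1·(+164.4) + 1·(+1613.7) + 1·(+158.8) + 2·(-328.0) + U
U = -1216.3 − (+1280.9) = -2497.2 kJ/mol

U = -2497.2 kJ/mol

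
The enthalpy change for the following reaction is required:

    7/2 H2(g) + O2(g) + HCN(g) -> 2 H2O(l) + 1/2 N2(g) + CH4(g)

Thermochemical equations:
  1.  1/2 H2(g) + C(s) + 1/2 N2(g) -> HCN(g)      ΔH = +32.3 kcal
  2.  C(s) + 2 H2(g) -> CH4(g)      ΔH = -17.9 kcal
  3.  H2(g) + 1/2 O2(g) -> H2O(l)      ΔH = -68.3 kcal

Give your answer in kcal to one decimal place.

ΔH = -186.8 kcal

eq. 1 reversed (HCN(g) must end up as a reactant): -32.3 kcal
eq. 2 as written (CH4(g) already on the product side): -17.9 kcal
eq. 3 × 2 (scale by 2 for the 2 H2O(l)): (2)·(-68.3) = -136.6 kcal
ΔH = (-1)·(+32.3) + (1)·(-17.9) + (2)·(-68.3) = -186.8 kcal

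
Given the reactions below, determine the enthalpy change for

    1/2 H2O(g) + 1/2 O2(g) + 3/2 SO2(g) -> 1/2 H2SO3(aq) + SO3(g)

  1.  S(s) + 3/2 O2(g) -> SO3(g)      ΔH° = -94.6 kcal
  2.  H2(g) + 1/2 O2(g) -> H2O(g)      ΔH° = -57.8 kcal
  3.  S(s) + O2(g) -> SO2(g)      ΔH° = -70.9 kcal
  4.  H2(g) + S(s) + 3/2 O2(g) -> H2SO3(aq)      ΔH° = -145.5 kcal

eq. 1 as written: -94.6 kcal
eq. 2 reversed and × 1/2: (-1/2)·(-57.8) = +28.9 kcal
eq. 3 reversed and × 3/2: (-3/2)·(-70.9) = +106.35 kcal
eq. 4 × 1/2: (1/2)·(-145.5) = -72.75 kcal
Combining the equations, ΔH° = (-94.6) + (+28.9) + (+106.35) + (-72.75) = -32.1 kcal

ΔH° = -32.1 kcal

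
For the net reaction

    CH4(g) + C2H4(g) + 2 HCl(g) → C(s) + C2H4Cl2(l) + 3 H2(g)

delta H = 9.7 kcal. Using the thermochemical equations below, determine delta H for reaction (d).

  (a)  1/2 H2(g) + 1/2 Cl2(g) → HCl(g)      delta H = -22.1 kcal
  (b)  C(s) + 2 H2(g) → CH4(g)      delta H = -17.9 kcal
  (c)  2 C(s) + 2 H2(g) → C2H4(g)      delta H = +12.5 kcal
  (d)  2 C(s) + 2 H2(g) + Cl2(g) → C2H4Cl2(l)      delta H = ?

(a) reversed and × 2 (HCl(g) must end up as a reactant; ×2 to match 2 HCl(g) in the target): (-2)·(-22.1) = +44.2 kcal
(b) reversed (CH4(g) must end up as a reactant): +17.9 kcal
(c) reversed (C2H4(g) must end up as a reactant): -12.5 kcal
(d) as written (C2H4Cl2(l) already on the product side): contributes x
+9.7 = (+44.2) + (+17.9) + (-12.5) + x
x = (+9.7 − (+49.6)) / (1) = -39.9 kcal

delta H = -39.9 kcal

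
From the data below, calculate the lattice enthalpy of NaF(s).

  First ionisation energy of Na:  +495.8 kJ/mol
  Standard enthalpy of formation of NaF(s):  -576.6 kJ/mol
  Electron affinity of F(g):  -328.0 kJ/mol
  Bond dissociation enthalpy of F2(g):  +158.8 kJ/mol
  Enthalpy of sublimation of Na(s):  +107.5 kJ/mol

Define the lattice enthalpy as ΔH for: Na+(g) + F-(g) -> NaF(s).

U = -931.3 kJ/mol

ΔHf° = 1·ΔHsub + 1·(ΣIE) + 1/2·D(F2) + 1·EA + U
-576.6 = 1·(+107.5) + 1·(+495.8) + 1/2·(+158.8) + 1·(-328.0) + U
U = -576.6 − (+354.7) = -931.3 kJ/mol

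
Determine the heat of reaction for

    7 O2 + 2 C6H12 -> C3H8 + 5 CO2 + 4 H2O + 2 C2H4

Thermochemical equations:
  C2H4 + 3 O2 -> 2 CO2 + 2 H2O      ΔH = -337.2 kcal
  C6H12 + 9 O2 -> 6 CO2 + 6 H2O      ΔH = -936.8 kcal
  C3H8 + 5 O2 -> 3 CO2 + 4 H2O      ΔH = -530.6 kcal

equation 1 reversed and × 2 (reverse to put C2H4 on the product side; ×2 to match 2 C2H4 in the target): (-2)·(-337.2) = +674.4 kcal
equation 2 × 2 (×2 to match 2 C6H12 in the target): (2)·(-936.8) = -1873.6 kcal
equation 3 reversed (reverse to put C3H8 on the product side): +530.6 kcal
By Hess's law, ΔH = (-2)·(-337.2) + (2)·(-936.8) + (-1)·(-530.6) = -668.6 kcal

ΔH = -668.6 kcal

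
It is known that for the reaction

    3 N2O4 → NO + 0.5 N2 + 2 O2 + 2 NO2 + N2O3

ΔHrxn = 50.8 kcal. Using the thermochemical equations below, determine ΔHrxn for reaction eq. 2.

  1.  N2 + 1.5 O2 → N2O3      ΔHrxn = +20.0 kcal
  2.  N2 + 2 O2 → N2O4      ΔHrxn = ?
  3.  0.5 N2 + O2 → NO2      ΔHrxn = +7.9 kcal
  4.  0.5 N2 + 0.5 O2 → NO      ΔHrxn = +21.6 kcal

eq. 1 as written: +20.0 kcal
eq. 2 reversed and × 3: contributes −3·x
eq. 3 × 2: (2)·(+7.9) = +15.8 kcal
eq. 4 as written: +21.6 kcal
+50.8 = (+20.0) + (+15.8) + (+21.6) − 3·x
x = (+50.8 − (+57.4)) / (-3) = 2.2 kcal

ΔHrxn = 2.2 kcal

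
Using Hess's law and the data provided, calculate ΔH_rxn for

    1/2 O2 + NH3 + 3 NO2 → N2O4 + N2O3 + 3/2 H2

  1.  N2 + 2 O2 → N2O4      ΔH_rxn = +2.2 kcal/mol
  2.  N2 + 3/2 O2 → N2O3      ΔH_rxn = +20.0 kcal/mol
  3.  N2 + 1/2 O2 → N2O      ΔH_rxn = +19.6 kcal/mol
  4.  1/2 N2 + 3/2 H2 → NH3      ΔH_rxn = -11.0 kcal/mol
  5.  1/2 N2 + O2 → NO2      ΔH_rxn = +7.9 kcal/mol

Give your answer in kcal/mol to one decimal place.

eq. 1 as written: +2.2 kcal/mol
eq. 2 as written: +20.0 kcal/mol
eq. 3: not needed.
eq. 4 reversed: +11.0 kcal/mol
eq. 5 reversed and × 3: (-3)·(+7.9) = -23.7 kcal/mol
ΔH_rxn = (+2.2) + (+20.0) + (+11.0) + (-23.7) = 9.5 kcal/mol

ΔH_rxn = 9.5 kcal/mol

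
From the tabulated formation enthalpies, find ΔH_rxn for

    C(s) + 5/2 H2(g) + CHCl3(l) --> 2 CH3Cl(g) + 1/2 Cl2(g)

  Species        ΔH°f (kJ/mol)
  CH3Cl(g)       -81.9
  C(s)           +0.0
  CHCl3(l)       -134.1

ΔH°rxn = Σ nΔHf°(products) − Σ nΔHf°(reactants).
Products: 2·(-81.9) + 1/2·(+0.0) = -163.8
Reactants: 1·(+0.0) + 5/2·(+0.0) + 1·(-134.1) = -134.1
ΔH_rxn = (-163.8) − (-134.1) = -29.7 kJ/mol

ΔH_rxn = -29.7 kJ/mol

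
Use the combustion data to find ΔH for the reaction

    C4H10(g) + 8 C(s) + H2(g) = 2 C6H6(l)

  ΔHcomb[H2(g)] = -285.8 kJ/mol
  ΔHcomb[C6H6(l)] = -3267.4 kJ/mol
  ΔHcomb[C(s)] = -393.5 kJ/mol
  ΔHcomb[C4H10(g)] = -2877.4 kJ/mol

ΔH = 223.6 kJ/mol

Using ΔH = Σ nΔHc°(reactants) − Σ nΔHc°(products):
= [1·(-2877.4) + 8·(-393.5) + 1·(-285.8)] − [2·(-3267.4)]
= 223.6 kJ/mol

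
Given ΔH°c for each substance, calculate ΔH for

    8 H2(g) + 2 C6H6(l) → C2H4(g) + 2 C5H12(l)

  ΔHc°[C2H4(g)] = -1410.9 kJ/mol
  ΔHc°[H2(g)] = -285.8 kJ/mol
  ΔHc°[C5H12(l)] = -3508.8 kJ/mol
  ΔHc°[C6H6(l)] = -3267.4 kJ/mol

ΔH = -392.7 kJ/mol

Using ΔH = Σ nΔHc°(reactants) − Σ nΔHc°(products):
= [8·(-285.8) + 2·(-3267.4)] − [1·(-1410.9) + 2·(-3508.8)]
= -392.7 kJ/mol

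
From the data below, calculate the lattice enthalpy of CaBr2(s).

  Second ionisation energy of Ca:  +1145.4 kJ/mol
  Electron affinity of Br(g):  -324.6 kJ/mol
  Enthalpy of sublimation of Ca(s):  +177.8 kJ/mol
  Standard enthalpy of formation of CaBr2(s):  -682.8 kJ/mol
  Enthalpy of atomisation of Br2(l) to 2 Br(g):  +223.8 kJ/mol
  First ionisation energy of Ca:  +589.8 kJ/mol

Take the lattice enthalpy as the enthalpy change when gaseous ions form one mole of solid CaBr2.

U = -2170.4 kJ/mol

ΔHf° = 1·ΔHsub + 1·(ΣIE) + 1·D(Br2) + 2·EA + U
-682.8 = 1·(+177.8) + 1·(+1735.2) + 1·(+223.8) + 2·(-324.6) + U
U = -682.8 − (+1487.6) = -2170.4 kJ/mol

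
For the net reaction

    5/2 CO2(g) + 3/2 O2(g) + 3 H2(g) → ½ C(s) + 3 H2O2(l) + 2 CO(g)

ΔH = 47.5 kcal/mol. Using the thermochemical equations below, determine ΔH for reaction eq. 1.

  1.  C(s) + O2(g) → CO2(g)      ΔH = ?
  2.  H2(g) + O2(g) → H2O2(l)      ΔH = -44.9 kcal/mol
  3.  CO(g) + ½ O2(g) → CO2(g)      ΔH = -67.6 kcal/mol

eq. 1 reversed and × 1/2: contributes −1/2·x
eq. 2 × 3: (3)·(-44.9) = -134.7 kcal/mol
eq. 3 reversed and × 2: (-2)·(-67.6) = +135.2 kcal/mol
+47.5 = (-134.7) + (+135.2) − 1/2·x
x = (+47.5 − (+0.5)) / (-1/2) = -94.0 kcal/mol

ΔH = -94.0 kcal/mol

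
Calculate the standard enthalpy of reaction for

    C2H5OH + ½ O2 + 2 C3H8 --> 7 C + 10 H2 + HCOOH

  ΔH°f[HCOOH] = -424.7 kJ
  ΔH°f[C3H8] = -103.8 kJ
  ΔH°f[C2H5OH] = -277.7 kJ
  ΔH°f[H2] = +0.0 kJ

ΔH°rxn = Σ nΔHf°(products) − Σ nΔHf°(reactants).
Products: 7·(+0.0) + 10·(+0.0) + 1·(-424.7) = -424.7
Reactants: 1·(-277.7) + 1/2·(+0.0) + 2·(-103.8) = -485.3
ΔHrxn = (-424.7) − (-485.3) = 60.6 kJ

ΔHrxn = 60.6 kJ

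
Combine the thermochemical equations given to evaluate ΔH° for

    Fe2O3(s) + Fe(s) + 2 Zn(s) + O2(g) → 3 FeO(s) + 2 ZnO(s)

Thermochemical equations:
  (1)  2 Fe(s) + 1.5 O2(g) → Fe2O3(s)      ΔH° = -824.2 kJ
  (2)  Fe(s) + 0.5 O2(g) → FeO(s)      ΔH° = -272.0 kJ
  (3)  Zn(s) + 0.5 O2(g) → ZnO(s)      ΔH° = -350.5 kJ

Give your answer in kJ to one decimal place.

ΔH° = -692.8 kJ

(1) reversed (reverse to put Fe2O3(s) on the reactant side): +824.2 kJ
(2) × 3 (scale by 3 for the 3 FeO(s)): (3)·(-272.0) = -816.0 kJ
(3) × 2 (×2 to match 2 ZnO(s) in the target): (2)·(-350.5) = -701.0 kJ
ΔH° = (-1)·(-824.2) + (3)·(-272.0) + (2)·(-350.5) = -692.8 kJ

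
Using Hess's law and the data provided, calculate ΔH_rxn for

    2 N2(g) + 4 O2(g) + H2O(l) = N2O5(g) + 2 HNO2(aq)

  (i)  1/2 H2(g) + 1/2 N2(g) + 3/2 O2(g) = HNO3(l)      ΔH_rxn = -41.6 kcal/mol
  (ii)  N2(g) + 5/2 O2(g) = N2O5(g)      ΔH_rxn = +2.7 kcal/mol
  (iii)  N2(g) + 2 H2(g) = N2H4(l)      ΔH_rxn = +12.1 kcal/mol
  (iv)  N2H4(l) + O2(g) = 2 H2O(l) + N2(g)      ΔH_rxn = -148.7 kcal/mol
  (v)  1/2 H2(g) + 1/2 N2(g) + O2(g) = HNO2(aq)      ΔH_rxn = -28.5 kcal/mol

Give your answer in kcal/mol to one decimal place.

(i): not needed.
(ii) as written: +2.7 kcal/mol
(iii) reversed and × 1/2: (-1/2)·(+12.1) = -6.05 kcal/mol
(iv) reversed and × 1/2: (-1/2)·(-148.7) = +74.35 kcal/mol
(v) × 2: (2)·(-28.5) = -57.0 kcal/mol
Summing the manipulated equations, ΔH_rxn = (+2.7) + (-6.05) + (+74.35) + (-57.0) = 14.0 kcal/mol

ΔH_rxn = 14.0 kcal/mol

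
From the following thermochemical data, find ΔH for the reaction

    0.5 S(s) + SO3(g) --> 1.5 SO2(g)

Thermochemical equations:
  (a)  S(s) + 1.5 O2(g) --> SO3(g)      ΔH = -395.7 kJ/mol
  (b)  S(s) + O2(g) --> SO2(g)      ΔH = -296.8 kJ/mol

(a) reversed (SO3(g) must end up as a reactant): +395.7 kJ/mol
(b) × 3/2 (×3/2 to match 3/2 SO2(g) in the target): (3/2)·(-296.8) = -445.2 kJ/mol
Since enthalpy is a state function, ΔH = (+395.7) + (-445.2) = -49.5 kJ/mol

ΔH = -49.5 kJ/mol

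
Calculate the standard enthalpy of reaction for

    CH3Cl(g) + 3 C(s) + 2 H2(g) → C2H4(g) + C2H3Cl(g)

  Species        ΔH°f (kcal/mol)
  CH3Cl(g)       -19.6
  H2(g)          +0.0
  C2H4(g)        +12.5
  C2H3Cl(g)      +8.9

ΔH° = 41.0 kcal/mol

Products: 1·(+12.5) + 1·(+8.9) = +21.4
Reactants: 1·(-19.6) + 3·(+0.0) + 2·(+0.0) = -19.6
ΔH° = (+21.4) − (-19.6) = 41.0 kcal/mol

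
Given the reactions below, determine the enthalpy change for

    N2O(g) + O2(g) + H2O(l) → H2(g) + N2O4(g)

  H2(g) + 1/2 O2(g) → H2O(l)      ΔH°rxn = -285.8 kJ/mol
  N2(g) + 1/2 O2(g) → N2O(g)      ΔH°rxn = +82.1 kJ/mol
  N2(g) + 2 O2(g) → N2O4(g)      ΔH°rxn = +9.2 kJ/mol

ΔH°rxn = 212.9 kJ/mol

equation 1 reversed (H2O(l) must end up as a reactant): +285.8 kJ/mol
equation 2 reversed (reverse to put N2O(g) on the reactant side): -82.1 kJ/mol
equation 3 as written (N2O4(g) already on the product side): +9.2 kJ/mol
Combining the equations, ΔH°rxn = (-1)·(-285.8) + (-1)·(+82.1) + (1)·(+9.2) = 212.9 kJ/mol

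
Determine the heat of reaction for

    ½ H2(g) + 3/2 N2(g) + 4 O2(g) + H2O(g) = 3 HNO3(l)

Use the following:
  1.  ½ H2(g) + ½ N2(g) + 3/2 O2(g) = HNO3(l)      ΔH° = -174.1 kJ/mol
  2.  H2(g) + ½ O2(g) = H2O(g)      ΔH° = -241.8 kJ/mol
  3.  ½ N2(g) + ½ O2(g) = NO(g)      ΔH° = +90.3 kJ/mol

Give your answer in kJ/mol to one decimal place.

eq. 1 × 3: (3)·(-174.1) = -522.3 kJ/mol
eq. 2 reversed: +241.8 kJ/mol
eq. 3: not needed.
Summing the manipulated equations, ΔH° = (-522.3) + (+241.8) = -280.5 kJ/mol

ΔH° = -280.5 kJ/mol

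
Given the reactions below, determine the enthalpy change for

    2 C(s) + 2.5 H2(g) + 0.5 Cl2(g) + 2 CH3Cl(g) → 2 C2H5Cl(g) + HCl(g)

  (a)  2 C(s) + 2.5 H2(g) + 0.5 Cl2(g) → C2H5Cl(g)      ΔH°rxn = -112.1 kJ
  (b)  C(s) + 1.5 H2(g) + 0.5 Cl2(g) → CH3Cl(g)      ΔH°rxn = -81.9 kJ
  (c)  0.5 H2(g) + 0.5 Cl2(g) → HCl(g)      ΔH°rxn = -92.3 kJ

ΔH°rxn = -152.7 kJ

(a) × 2: (2)·(-112.1) = -224.2 kJ
(b) reversed and × 2: (-2)·(-81.9) = +163.8 kJ
(c) as written: -92.3 kJ
Since enthalpy is a state function, ΔH°rxn = (-224.2) + (+163.8) + (-92.3) = -152.7 kJ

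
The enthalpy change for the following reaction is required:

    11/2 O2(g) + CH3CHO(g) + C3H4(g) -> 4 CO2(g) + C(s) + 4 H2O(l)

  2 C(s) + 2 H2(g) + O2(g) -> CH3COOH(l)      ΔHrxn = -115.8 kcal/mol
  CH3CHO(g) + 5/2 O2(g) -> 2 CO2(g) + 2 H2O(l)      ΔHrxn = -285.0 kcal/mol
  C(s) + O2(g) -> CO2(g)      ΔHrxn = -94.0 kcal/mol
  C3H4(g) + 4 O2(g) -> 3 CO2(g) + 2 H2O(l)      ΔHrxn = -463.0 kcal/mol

ΔHrxn = -654.0 kcal/mol

equation 1: not needed (CH3COOH(l) appears nowhere else).
equation 2 as written (CH3CHO(g) already on the reactant side): -285.0 kcal/mol
equation 3 reversed: +94.0 kcal/mol
equation 4 as written (C3H4(g) already on the reactant side): -463.0 kcal/mol
Summing the manipulated equations, ΔHrxn = (1)·(-285.0) + (-1)·(-94.0) + (1)·(-463.0) = -654.0 kcal/mol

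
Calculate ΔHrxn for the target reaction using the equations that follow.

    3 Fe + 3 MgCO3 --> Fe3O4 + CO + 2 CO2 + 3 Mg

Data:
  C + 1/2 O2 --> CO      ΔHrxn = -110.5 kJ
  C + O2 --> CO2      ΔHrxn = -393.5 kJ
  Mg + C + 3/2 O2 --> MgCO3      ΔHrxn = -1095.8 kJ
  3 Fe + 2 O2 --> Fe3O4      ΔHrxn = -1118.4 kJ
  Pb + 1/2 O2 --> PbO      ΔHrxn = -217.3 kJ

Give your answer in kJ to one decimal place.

equation 1 as written: -110.5 kJ
equation 2 × 2: (2)·(-393.5) = -787.0 kJ
equation 3 reversed and × 3: (-3)·(-1095.8) = +3287.4 kJ
equation 4 as written: -1118.4 kJ
equation 5: not needed.
ΔHrxn = (1)·(-110.5) + (2)·(-393.5) + (-3)·(-1095.8) + (1)·(-1118.4) = 1271.5 kJ

ΔHrxn = 1271.5 kJ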